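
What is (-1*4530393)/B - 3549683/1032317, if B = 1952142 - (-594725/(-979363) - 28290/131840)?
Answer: -149859451803768635420005/26020478823206658223147 ≈ -5.7593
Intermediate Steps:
B = 25205899760641991/12911921792 (B = 1952142 - (-594725*(-1/979363) - 28290*1/131840) = 1952142 - (594725/979363 - 2829/13184) = 1952142 - 1*5070236473/12911921792 = 1952142 - 5070236473/12911921792 = 25205899760641991/12911921792 ≈ 1.9521e+6)
(-1*4530393)/B - 3549683/1032317 = (-1*4530393)/(25205899760641991/12911921792) - 3549683/1032317 = -4530393*12911921792/25205899760641991 - 3549683*1/1032317 = -58496080103024256/25205899760641991 - 3549683/1032317 = -149859451803768635420005/26020478823206658223147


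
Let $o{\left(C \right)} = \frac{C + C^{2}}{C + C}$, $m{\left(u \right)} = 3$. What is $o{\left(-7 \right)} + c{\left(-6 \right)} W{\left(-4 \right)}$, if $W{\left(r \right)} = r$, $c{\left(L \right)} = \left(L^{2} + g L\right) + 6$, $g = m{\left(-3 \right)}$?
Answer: $-99$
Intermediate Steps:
$g = 3$
$c{\left(L \right)} = 6 + L^{2} + 3 L$ ($c{\left(L \right)} = \left(L^{2} + 3 L\right) + 6 = 6 + L^{2} + 3 L$)
$o{\left(C \right)} = \frac{C + C^{2}}{2 C}$
$o{\left(-7 \right)} + c{\left(-6 \right)} W{\left(-4 \right)} = \left(\frac{1}{2} + \frac{1}{2} \left(-7\right)\right) + \left(6 + \left(-6\right)^{2} + 3 \left(-6\right)\right) \left(-4\right) = \left(\frac{1}{2} - \frac{7}{2}\right) + \left(6 + 36 - 18\right) \left(-4\right) = -3 + 24 \left(-4\right) = -3 - 96 = -99$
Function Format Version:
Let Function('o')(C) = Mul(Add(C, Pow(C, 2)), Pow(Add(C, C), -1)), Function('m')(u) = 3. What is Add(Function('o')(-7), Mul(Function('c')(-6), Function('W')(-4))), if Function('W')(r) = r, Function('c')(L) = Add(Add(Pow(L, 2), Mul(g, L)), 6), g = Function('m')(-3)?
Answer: -99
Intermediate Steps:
g = 3
Function('c')(L) = Add(6, Pow(L, 2), Mul(3, L)) (Function('c')(L) = Add(Add(Pow(L, 2), Mul(3, L)), 6) = Add(6, Pow(L, 2), Mul(3, L)))
Function('o')(C) = Mul(Rational(1, 2), Pow(C, -1), Add(C, Pow(C, 2))) (Function('o')(C) = Mul(Add(C, Pow(C, 2)), Pow(Mul(2, C), -1)) = Mul(Add(C, Pow(C, 2)), Mul(Rational(1, 2), Pow(C, -1))) = Mul(Rational(1, 2), Pow(C, -1), Add(C, Pow(C, 2))))
Add(Function('o')(-7), Mul(Function('c')(-6), Function('W')(-4))) = Add(Add(Rational(1, 2), Mul(Rational(1, 2), -7)), Mul(Add(6, Pow(-6, 2), Mul(3, -6)), -4)) = Add(Add(Rational(1, 2), Rational(-7, 2)), Mul(Add(6, 36, -18), -4)) = Add(-3, Mul(24, -4)) = Add(-3, -96) = -99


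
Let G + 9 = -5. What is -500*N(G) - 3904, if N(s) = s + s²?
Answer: -94904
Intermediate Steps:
G = -14 (G = -9 - 5 = -14)
-500*N(G) - 3904 = -(-7000)*(1 - 14) - 3904 = -(-7000)*(-13) - 3904 = -500*182 - 3904 = -91000 - 3904 = -94904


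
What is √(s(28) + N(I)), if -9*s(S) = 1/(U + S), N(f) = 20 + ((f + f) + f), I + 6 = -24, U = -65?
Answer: I*√862433/111 ≈ 8.3664*I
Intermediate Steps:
I = -30 (I = -6 - 24 = -30)
N(f) = 20 + 3*f (N(f) = 20 + (2*f + f) = 20 + 3*f)
s(S) = -1/(9*(-65 + S))
√(s(28) + N(I)) = √(-1/(-585 + 9*28) + (20 + 3*(-30))) = √(-1/(-585 + 252) + (20 - 90)) = √(-1/(-333) - 70) = √(-1*(-1/333) - 70) = √(1/333 - 70) = √(-23309/333) = I*√862433/111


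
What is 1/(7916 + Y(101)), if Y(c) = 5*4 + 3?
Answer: 1/7939 ≈ 0.00012596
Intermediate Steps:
Y(c) = 23 (Y(c) = 20 + 3 = 23)
1/(7916 + Y(101)) = 1/(7916 + 23) = 1/7939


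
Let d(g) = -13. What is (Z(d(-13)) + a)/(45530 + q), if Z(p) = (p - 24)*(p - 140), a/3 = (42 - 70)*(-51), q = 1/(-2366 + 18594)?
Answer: 17931940/82095649 ≈ 0.21843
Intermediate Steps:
q = 1/16228 ≈ 6.1622e-5
a = 4284 (a = 3*((42 - 70)*(-51)) = 3*(-28*(-51)) = 3*1428 = 4284)
Z(p) = (-140 + p)*(-24 + p) (Z(p) = (-24 + p)*(-140 + p) = (-140 + p)*(-24 + p))
(Z(d(-13)) + a)/(45530 + q) = ((3360 + (-13)**2 - 164*(-13)) + 4284)/(45530 + 1/16228) = ((3360 + 169 + 2132) + 4284)/(738860841/16228) = (5661 + 4284)*(16228/738860841) = 9945*(16228/738860841) = 17931940/82095649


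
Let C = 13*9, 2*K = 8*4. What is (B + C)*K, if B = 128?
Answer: 3920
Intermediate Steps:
K = 16 (K = (8*4)/2 = (½)*32 = 16)
C = 117
(B + C)*K = (128 + 117)*16 = 245*16 = 3920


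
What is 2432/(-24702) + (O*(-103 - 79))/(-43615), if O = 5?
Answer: -643022/8287521 ≈ -0.077589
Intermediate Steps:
2432/(-24702) + (O*(-103 - 79))/(-43615) = 2432/(-24702) + (5*(-103 - 79))/(-43615) = 2432*(-1/24702) + (5*(-182))*(-1/43615) = -1216/12351 - 910*(-1/43615) = -1216/12351 + 14/671 = -643022/8287521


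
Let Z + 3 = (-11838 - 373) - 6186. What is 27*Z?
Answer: -496800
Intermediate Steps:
Z = -18400 (Z = -3 + ((-11838 - 373) - 6186) = -3 + (-12211 - 6186) = -3 - 18397 = -18400)
27*Z = 27*(-18400) = -496800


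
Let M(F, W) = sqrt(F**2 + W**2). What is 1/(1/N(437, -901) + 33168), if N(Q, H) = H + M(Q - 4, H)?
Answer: 6218636053/206259750490271 - sqrt(999290)/206259750490271 ≈ 3.0150e-5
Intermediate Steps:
N(Q, H) = H + sqrt(H**2 + (-4 + Q)**2) (N(Q, H) = H + sqrt((Q - 4)**2 + H**2) = H + sqrt((-4 + Q)**2 + H**2) = H + sqrt(H**2 + (-4 + Q)**2))
1/(1/N(437, -901) + 33168) = 1/(1/(-901 + sqrt((-901)**2 + (-4 + 437)**2)) + 33168) = 1/(1/(-901 + sqrt(811801 + 433**2)) + 33168) = 1/(1/(-901 + sqrt(811801 + 187489)) + 33168) = 1/(1/(-901 + sqrt(999290)) + 33168) = 1/(33168 + 1/(-901 + sqrt(999290)))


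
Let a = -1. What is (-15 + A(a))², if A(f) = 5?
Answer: 100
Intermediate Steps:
(-15 + A(a))² = (-15 + 5)² = (-10)² = 100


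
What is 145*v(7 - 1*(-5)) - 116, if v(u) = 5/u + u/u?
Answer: 1073/12 ≈ 89.417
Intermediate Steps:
v(u) = 1 + 5/u (v(u) = 5/u + 1 = 1 + 5/u)
145*v(7 - 1*(-5)) - 116 = 145*((5 + (7 - 1*(-5)))/(7 - 1*(-5))) - 116 = 145*((5 + (7 + 5))/(7 + 5)) - 116 = 145*((5 + 12)/12) - 116 = 145*((1/12)*17) - 116 = 145*(17/12) - 116 = 2465/12 - 116 = 1073/12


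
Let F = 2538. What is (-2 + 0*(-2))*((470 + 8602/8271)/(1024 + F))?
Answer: -3895972/14730651 ≈ -0.26448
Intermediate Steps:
(-2 + 0*(-2))*((470 + 8602/8271)/(1024 + F)) = (-2 + 0*(-2))*((470 + 8602/8271)/(1024 + 2538)) = (-2 + 0)*((470 + 8602*(1/8271))/3562) = -2*(470 + 8602/8271)/3562 = -7791944/(8271*3562) = -2*1947986/14730651 = -3895972/14730651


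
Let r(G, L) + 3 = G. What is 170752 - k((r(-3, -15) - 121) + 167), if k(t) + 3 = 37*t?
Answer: 169275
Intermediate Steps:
r(G, L) = -3 + G
k(t) = -3 + 37*t
170752 - k((r(-3, -15) - 121) + 167) = 170752 - (-3 + 37*(((-3 - 3) - 121) + 167)) = 170752 - (-3 + 37*((-6 - 121) + 167)) = 170752 - (-3 + 37*(-127 + 167)) = 170752 - (-3 + 37*40) = 170752 - (-3 + 1480) = 170752 - 1*1477 = 170752 - 1477 = 169275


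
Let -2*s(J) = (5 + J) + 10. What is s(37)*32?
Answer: -832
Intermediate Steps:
s(J) = -15/2 - J/2 (s(J) = -((5 + J) + 10)/2 = -(15 + J)/2 = -15/2 - J/2)
s(37)*32 = (-15/2 - 1/2*37)*32 = (-15/2 - 37/2)*32 = -26*32 = -832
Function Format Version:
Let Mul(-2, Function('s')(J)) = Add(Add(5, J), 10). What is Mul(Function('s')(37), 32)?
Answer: -832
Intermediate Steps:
Function('s')(J) = Add(Rational(-15, 2), Mul(Rational(-1, 2), J)) (Function('s')(J) = Mul(Rational(-1, 2), Add(Add(5, J), 10)) = Mul(Rational(-1, 2), Add(15, J)) = Add(Rational(-15, 2), Mul(Rational(-1, 2), J)))
Mul(Function('s')(37), 32) = Mul(Add(Rational(-15, 2), Mul(Rational(-1, 2), 37)), 32) = Mul(Add(Rational(-15, 2), Rational(-37, 2)), 32) = Mul(-26, 32) = -832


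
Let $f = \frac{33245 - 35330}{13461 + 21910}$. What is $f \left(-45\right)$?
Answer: $\frac{93825}{35371} \approx 2.6526$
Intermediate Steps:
$f = - \frac{2085}{35371} \approx -0.058947$
$f \left(-45\right) = \left(- \frac{2085}{35371}\right) \left(-45\right) = \frac{93825}{35371}$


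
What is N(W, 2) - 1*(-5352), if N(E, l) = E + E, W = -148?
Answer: 5056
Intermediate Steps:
N(E, l) = 2*E
N(W, 2) - 1*(-5352) = 2*(-148) - 1*(-5352) = -296 + 5352 = 5056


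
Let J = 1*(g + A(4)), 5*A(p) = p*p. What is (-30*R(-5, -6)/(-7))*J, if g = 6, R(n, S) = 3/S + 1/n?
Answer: -138/5 ≈ -27.600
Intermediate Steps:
R(n, S) = 1/n + 3/S (R(n, S) = 3/S + 1/n = 1/n + 3/S)
A(p) = p²/5 (A(p) = (p*p)/5 = p²/5)
J = 46/5 (J = 1*(6 + (⅕)*4²) = 1*(6 + (⅕)*16) = 1*(6 + 16/5) = 1*(46/5) = 46/5 ≈ 9.2000)
(-30*R(-5, -6)/(-7))*J = -30*(1/(-5) + 3/(-6))/(-7)*(46/5) = -30*(-⅕ + 3*(-⅙))*(-1)/7*(46/5) = -30*(-⅕ - ½)*(-1)/7*(46/5) = -(-21)*(-1)/7*(46/5) = -30*⅒*(46/5) = -3*46/5 = -138/5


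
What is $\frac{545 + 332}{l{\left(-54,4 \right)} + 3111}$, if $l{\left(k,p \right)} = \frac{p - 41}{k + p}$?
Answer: $\frac{43850}{155587} \approx 0.28184$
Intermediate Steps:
$l{\left(k,p \right)} = \frac{-41 + p}{k + p}$
$\frac{545 + 332}{l{\left(-54,4 \right)} + 3111} = \frac{545 + 332}{\frac{-41 + 4}{-54 + 4} + 3111} = \frac{877}{\frac{1}{-50} \left(-37\right) + 3111} = \frac{877}{\left(- \frac{1}{50}\right) \left(-37\right) + 3111} = \frac{877}{\frac{37}{50} + 3111} = \frac{877}{\frac{155587}{50}} = 877 \cdot \frac{50}{155587} = \frac{43850}{155587}$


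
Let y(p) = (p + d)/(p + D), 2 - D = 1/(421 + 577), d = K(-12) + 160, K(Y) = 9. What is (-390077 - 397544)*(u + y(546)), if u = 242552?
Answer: -104480390924208146/546903 ≈ -1.9104e+11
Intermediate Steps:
d = 169 (d = 9 + 160 = 169)
D = 1995/998 (D = 2 - 1/(421 + 577) = 2 - 1/998 = 1995/998 ≈ 1.9990)
y(p) = (169 + p)/(1995/998 + p) (y(p) = (p + 169)/(p + 1995/998) = (169 + p)/(1995/998 + p))
(-390077 - 397544)*(u + y(546)) = (-390077 - 397544)*(242552 + 998*(169 + 546)/(1995 + 998*546)) = -787621*(242552 + 998*715/(1995 + 544908)) = -787621*(242552 + 998*715/546903) = -787621*(242552 + 998*(1/546903)*715) = -787621*(242552 + 713570/546903) = -787621*132653130026/546903 = -104480390924208146/546903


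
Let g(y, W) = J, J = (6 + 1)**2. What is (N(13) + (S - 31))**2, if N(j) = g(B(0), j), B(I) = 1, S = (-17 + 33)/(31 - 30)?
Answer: 1156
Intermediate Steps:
S = 16 (S = 16/1 = 16*1 = 16)
J = 49 (J = 7**2 = 49)
g(y, W) = 49
N(j) = 49
(N(13) + (S - 31))**2 = (49 + (16 - 31))**2 = (49 - 15)**2 = 34**2 = 1156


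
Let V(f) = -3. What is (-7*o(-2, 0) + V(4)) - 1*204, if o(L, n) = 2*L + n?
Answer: -179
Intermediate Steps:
o(L, n) = n + 2*L
(-7*o(-2, 0) + V(4)) - 1*204 = (-7*(0 + 2*(-2)) - 3) - 1*204 = (-7*(0 - 4) - 3) - 204 = (-7*(-4) - 3) - 204 = (28 - 3) - 204 = 25 - 204 = -179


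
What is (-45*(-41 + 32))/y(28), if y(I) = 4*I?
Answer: 405/112 ≈ 3.6161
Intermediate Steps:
(-45*(-41 + 32))/y(28) = (-45*(-41 + 32))/((4*28)) = -45*(-9)/112 = 405*(1/112) = 405/112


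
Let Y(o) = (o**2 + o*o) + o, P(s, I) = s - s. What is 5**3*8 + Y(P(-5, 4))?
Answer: 1000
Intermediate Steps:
P(s, I) = 0
Y(o) = o + 2*o**2 (Y(o) = (o**2 + o**2) + o = 2*o**2 + o = o + 2*o**2)
5**3*8 + Y(P(-5, 4)) = 5**3*8 + 0*(1 + 2*0) = 125*8 + 0*(1 + 0) = 1000 + 0*1 = 1000 + 0 = 1000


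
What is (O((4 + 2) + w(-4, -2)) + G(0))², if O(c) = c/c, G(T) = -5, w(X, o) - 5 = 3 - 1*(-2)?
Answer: 16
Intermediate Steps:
w(X, o) = 10 (w(X, o) = 5 + (3 - 1*(-2)) = 5 + (3 + 2) = 5 + 5 = 10)
O(c) = 1
(O((4 + 2) + w(-4, -2)) + G(0))² = (1 - 5)² = (-4)² = 16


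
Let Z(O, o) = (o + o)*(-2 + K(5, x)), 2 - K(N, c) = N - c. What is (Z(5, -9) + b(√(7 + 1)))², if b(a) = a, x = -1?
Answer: 11672 + 432*√2 ≈ 12283.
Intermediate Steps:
K(N, c) = 2 + c - N (K(N, c) = 2 - (N - c) = 2 + (c - N) = 2 + c - N)
Z(O, o) = -12*o (Z(O, o) = (o + o)*(-2 + (2 - 1 - 1*5)) = (2*o)*(-2 + (2 - 1 - 5)) = (2*o)*(-2 - 4) = (2*o)*(-6) = -12*o)
(Z(5, -9) + b(√(7 + 1)))² = (-12*(-9) + √(7 + 1))² = (108 + √8)² = (108 + 2*√2)²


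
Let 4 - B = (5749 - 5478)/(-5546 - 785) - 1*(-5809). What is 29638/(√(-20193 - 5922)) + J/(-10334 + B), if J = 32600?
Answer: -103195300/51087869 - 29638*I*√26115/26115 ≈ -2.02 - 183.4*I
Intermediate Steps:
B = -36751184/6331 (B = 4 - ((5749 - 5478)/(-5546 - 785) - 1*(-5809)) = 4 - (271/(-6331) + 5809) = 4 - (271*(-1/6331) + 5809) = 4 - (-271/6331 + 5809) = 4 - 1*36776508/6331 = 4 - 36776508/6331 = -36751184/6331 ≈ -5805.0)
29638/(√(-20193 - 5922)) + J/(-10334 + B) = 29638/(√(-20193 - 5922)) + 32600/(-10334 - 36751184/6331) = 29638/(√(-26115)) + 32600/(-102175738/6331) = 29638/((I*√26115)) + 32600*(-6331/102175738) = 29638*(-I*√26115/26115) - 103195300/51087869 = -29638*I*√26115/26115 - 103195300/51087869 = -103195300/51087869 - 29638*I*√26115/26115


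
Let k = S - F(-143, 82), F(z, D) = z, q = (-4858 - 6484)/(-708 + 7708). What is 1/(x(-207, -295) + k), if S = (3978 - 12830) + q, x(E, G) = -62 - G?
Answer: -3500/29671671 ≈ -0.00011796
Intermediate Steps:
q = -5671/3500 (q = -11342/7000 = -11342*1/7000 = -5671/3500 ≈ -1.6203)
S = -30987671/3500 (S = (3978 - 12830) - 5671/3500 = -8852 - 5671/3500 = -30987671/3500 ≈ -8853.6)
k = -30487171/3500 (k = -30987671/3500 - 1*(-143) = -30987671/3500 + 143 = -30487171/3500 ≈ -8710.6)
1/(x(-207, -295) + k) = 1/((-62 - 1*(-295)) - 30487171/3500) = 1/((-62 + 295) - 30487171/3500) = 1/(233 - 30487171/3500) = 1/(-29671671/3500) = -3500/29671671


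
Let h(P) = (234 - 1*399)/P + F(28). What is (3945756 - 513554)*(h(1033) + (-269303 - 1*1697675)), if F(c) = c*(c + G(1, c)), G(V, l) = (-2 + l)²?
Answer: -6903963364616486/1033 ≈ -6.6834e+12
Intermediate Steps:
F(c) = c*(c + (-2 + c)²)
h(P) = 19712 - 165/P (h(P) = (234 - 1*399)/P + 28*(28 + (-2 + 28)²) = (234 - 399)/P + 28*(28 + 26²) = -165/P + 28*(28 + 676) = -165/P + 28*704 = -165/P + 19712 = 19712 - 165/P)
(3945756 - 513554)*(h(1033) + (-269303 - 1*1697675)) = (3945756 - 513554)*((19712 - 165/1033) + (-269303 - 1*1697675)) = 3432202*((19712 - 165*1/1033) + (-269303 - 1697675)) = 3432202*((19712 - 165/1033) - 1966978) = 3432202*(20362331/1033 - 1966978) = 3432202*(-2011525943/1033) = -6903963364616486/1033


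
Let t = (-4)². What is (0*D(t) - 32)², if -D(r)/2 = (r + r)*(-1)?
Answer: 1024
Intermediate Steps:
t = 16
D(r) = 4*r (D(r) = -2*(r + r)*(-1) = -2*2*r*(-1) = -(-4)*r = 4*r)
(0*D(t) - 32)² = (0*(4*16) - 32)² = (0*64 - 32)² = (0 - 32)² = (-32)² = 1024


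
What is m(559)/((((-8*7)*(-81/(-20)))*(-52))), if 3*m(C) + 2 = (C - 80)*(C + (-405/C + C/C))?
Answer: 748755235/98889336 ≈ 7.5716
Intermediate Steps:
m(C) = -⅔ + (-80 + C)*(1 + C - 405/C)/3 (m(C) = -⅔ + ((C - 80)*(C + (-405/C + C/C)))/3 = -⅔ + ((-80 + C)*(C + (-405/C + 1)))/3 = -⅔ + ((-80 + C)*(C + (1 - 405/C)))/3 = -⅔ + ((-80 + C)*(1 + C - 405/C))/3 = -⅔ + (-80 + C)*(1 + C - 405/C)/3)
m(559)/((((-8*7)*(-81/(-20)))*(-52))) = ((⅓)*(32400 - 1*559*(487 - 1*559² + 79*559))/559)/((((-8*7)*(-81/(-20)))*(-52))) = ((⅓)*(1/559)*(32400 - 1*559*(487 - 1*312481 + 44161)))/((-(-4536)*(-1)/20*(-52))) = ((⅓)*(1/559)*(32400 - 1*559*(487 - 312481 + 44161)))/((-56*81/20*(-52))) = ((⅓)*(1/559)*(32400 - 1*559*(-267833)))/((-1134/5*(-52))) = ((⅓)*(1/559)*(32400 + 149718647))/(58968/5) = ((⅓)*(1/559)*149751047)*(5/58968) = (149751047/1677)*(5/58968) = 748755235/98889336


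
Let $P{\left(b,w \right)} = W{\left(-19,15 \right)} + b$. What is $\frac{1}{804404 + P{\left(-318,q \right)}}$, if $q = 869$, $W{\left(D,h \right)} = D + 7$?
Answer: $\frac{1}{804074} \approx 1.2437 \cdot 10^{-6}$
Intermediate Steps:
$W{\left(D,h \right)} = 7 + D$
$P{\left(b,w \right)} = -12 + b$ ($P{\left(b,w \right)} = \left(7 - 19\right) + b = -12 + b$)
$\frac{1}{804404 + P{\left(-318,q \right)}} = \frac{1}{804404 - 330} = \frac{1}{804074}$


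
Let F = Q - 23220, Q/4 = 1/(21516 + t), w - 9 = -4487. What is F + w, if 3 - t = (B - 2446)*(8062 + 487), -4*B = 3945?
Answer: -3253276816290/117455297 ≈ -27698.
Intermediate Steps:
B = -3945/4 (B = -¼*3945 = -3945/4 ≈ -986.25)
w = -4478 (w = 9 - 4487 = -4478)
t = 117369233/4 (t = 3 - (-3945/4 - 2446)*(8062 + 487) = 3 - (-13729)*8549/4 = 3 - 1*(-117369221/4) = 3 + 117369221/4 = 117369233/4 ≈ 2.9342e+7)
Q = 16/117455297 (Q = 4/(21516 + 117369233/4) = 4/(117455297/4) = 4*(4/117455297) = 16/117455297 ≈ 1.3622e-7)
F = -2727311996324/117455297 (F = 16/117455297 - 23220 = -2727311996324/117455297 ≈ -23220.)
F + w = -2727311996324/117455297 - 4478 = -3253276816290/117455297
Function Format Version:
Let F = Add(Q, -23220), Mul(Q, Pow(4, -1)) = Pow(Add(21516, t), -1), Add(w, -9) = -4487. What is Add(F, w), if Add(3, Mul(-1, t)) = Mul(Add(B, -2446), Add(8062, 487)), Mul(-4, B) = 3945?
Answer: Rational(-3253276816290, 117455297) ≈ -27698.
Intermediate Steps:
B = Rational(-3945, 4) (B = Mul(Rational(-1, 4), 3945) = Rational(-3945, 4) ≈ -986.25)
w = -4478 (w = Add(9, -4487) = -4478)
t = Rational(117369233, 4) (t = Add(3, Mul(-1, Mul(Add(Rational(-3945, 4), -2446), Add(8062, 487)))) = Add(3, Mul(-1, Mul(Rational(-13729, 4), 8549))) = Add(3, Mul(-1, Rational(-117369221, 4))) = Add(3, Rational(117369221, 4)) = Rational(117369233, 4) ≈ 2.9342e+7)
Q = Rational(16, 117455297) (Q = Mul(4, Pow(Add(21516, Rational(117369233, 4)), -1)) = Mul(4, Pow(Rational(117455297, 4), -1)) = Mul(4, Rational(4, 117455297)) = Rational(16, 117455297) ≈ 1.3622e-7)
F = Rational(-2727311996324, 117455297) (F = Add(Rational(16, 117455297), -23220) = Rational(-2727311996324, 117455297) ≈ -23220.)
Add(F, w) = Add(Rational(-2727311996324, 117455297), -4478) = Rational(-3253276816290, 117455297)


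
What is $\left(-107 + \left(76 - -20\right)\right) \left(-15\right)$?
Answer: $165$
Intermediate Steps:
$\left(-107 + \left(76 - -20\right)\right) \left(-15\right) = \left(-107 + \left(76 + 20\right)\right) \left(-15\right) = \left(-107 + 96\right) \left(-15\right) = \left(-11\right) \left(-15\right) = 165$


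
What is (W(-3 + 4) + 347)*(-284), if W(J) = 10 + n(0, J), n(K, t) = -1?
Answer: -101104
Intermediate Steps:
W(J) = 9 (W(J) = 10 - 1 = 9)
(W(-3 + 4) + 347)*(-284) = (9 + 347)*(-284) = 356*(-284) = -101104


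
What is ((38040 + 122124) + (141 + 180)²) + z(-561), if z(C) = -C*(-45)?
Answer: 237960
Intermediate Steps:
z(C) = 45*C
((38040 + 122124) + (141 + 180)²) + z(-561) = ((38040 + 122124) + (141 + 180)²) + 45*(-561) = (160164 + 321²) - 25245 = (160164 + 103041) - 25245 = 263205 - 25245 = 237960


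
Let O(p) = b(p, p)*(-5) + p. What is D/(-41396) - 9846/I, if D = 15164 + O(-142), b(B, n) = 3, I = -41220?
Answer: -5861209/47398420 ≈ -0.12366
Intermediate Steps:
O(p) = -15 + p (O(p) = 3*(-5) + p = -15 + p)
D = 15007 (D = 15164 + (-15 - 142) = 15164 - 157 = 15007)
D/(-41396) - 9846/I = 15007/(-41396) - 9846/(-41220) = 15007*(-1/41396) - 9846*(-1/41220) = -15007/41396 + 547/2290 = -5861209/47398420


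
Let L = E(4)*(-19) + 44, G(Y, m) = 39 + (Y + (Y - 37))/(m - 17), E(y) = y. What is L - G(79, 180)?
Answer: -11694/163 ≈ -71.742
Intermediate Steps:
G(Y, m) = 39 + (-37 + 2*Y)/(-17 + m) (G(Y, m) = 39 + (Y + (-37 + Y))/(-17 + m) = 39 + (-37 + 2*Y)/(-17 + m))
L = -32 (L = 4*(-19) + 44 = -76 + 44 = -32)
L - G(79, 180) = -32 - (-700 + 2*79 + 39*180)/(-17 + 180) = -32 - (-700 + 158 + 7020)/163 = -32 - 6478/163 = -11694/163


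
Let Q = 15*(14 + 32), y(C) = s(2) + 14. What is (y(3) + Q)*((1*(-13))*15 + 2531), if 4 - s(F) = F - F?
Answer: 1653888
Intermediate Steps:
s(F) = 4 (s(F) = 4 - (F - F) = 4 - 1*0 = 4 + 0 = 4)
y(C) = 18 (y(C) = 4 + 14 = 18)
Q = 690 (Q = 15*46 = 690)
(y(3) + Q)*((1*(-13))*15 + 2531) = (18 + 690)*((1*(-13))*15 + 2531) = 708*(-13*15 + 2531) = 708*(-195 + 2531) = 708*2336 = 1653888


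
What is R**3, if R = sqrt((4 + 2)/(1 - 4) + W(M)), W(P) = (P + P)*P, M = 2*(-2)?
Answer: 30*sqrt(30) ≈ 164.32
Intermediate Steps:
M = -4
W(P) = 2*P**2 (W(P) = (2*P)*P = 2*P**2)
R = sqrt(30) (R = sqrt((4 + 2)/(1 - 4) + 2*(-4)**2) = sqrt(6/(-3) + 2*16) = sqrt(6*(-1/3) + 32) = sqrt(-2 + 32) = sqrt(30) ≈ 5.4772)
R**3 = (sqrt(30))**3 = 30*sqrt(30)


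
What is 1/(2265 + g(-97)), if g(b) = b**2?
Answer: 1/11674 ≈ 8.5660e-5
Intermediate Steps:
1/(2265 + g(-97)) = 1/(2265 + (-97)**2) = 1/(2265 + 9409) = 1/11674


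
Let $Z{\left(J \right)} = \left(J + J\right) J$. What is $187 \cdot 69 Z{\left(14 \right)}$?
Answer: $5057976$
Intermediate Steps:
$Z{\left(J \right)} = 2 J^{2}$ ($Z{\left(J \right)} = 2 J J = 2 J^{2}$)
$187 \cdot 69 Z{\left(14 \right)} = 187 \cdot 69 \cdot 2 \cdot 14^{2} = 12903 \cdot 2 \cdot 196 = 12903 \cdot 392 = 5057976$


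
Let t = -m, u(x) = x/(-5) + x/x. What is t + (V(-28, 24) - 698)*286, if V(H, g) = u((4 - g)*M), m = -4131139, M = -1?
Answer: 3930653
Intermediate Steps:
u(x) = 1 - x/5 (u(x) = x*(-1/5) + 1 = -x/5 + 1 = 1 - x/5)
V(H, g) = 9/5 - g/5 (V(H, g) = 1 - (4 - g)*(-1)/5 = 1 - (-4 + g)/5 = 1 + (4/5 - g/5) = 9/5 - g/5)
t = 4131139 (t = -1*(-4131139) = 4131139)
t + (V(-28, 24) - 698)*286 = 4131139 + ((9/5 - 1/5*24) - 698)*286 = 4131139 + ((9/5 - 24/5) - 698)*286 = 4131139 + (-3 - 698)*286 = 4131139 - 701*286 = 4131139 - 200486 = 3930653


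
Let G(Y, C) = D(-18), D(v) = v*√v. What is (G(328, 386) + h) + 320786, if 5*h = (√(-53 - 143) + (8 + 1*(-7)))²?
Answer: 320747 + 28*I/5 - 54*I*√2 ≈ 3.2075e+5 - 70.768*I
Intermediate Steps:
D(v) = v^(3/2)
h = (1 + 14*I)²/5 (h = (√(-53 - 143) + (8 + 1*(-7)))²/5 = (√(-196) + (8 - 7))²/5 = (14*I + 1)²/5 = (1 + 14*I)²/5 ≈ -39.0 + 5.6*I)
G(Y, C) = -54*I*√2 (G(Y, C) = (-18)^(3/2) = -54*I*√2)
(G(328, 386) + h) + 320786 = (-54*I*√2 + (-39 + 28*I/5)) + 320786 = (-39 + 28*I/5 - 54*I*√2) + 320786 = 320747 + 28*I/5 - 54*I*√2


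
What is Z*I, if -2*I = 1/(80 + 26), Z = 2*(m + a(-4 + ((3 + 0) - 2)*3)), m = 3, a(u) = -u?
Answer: -2/53 ≈ -0.037736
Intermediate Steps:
Z = 8 (Z = 2*(3 - (-4 + ((3 + 0) - 2)*3)) = 2*(3 - (-4 + (3 - 2)*3)) = 2*(3 - (-4 + 1*3)) = 2*(3 - (-4 + 3)) = 2*(3 - 1*(-1)) = 2*(3 + 1) = 2*4 = 8)
I = -1/212 (I = -1/(2*(80 + 26)) = -½/106 = -½*1/106 = -1/212 ≈ -0.0047170)
Z*I = 8*(-1/212) = -2/53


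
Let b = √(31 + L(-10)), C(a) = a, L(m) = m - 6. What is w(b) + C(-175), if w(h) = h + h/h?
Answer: -174 + √15 ≈ -170.13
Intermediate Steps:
L(m) = -6 + m
b = √15 (b = √(31 + (-6 - 10)) = √(31 - 16) = √15 ≈ 3.8730)
w(h) = 1 + h (w(h) = h + 1 = 1 + h)
w(b) + C(-175) = (1 + √15) - 175 = -174 + √15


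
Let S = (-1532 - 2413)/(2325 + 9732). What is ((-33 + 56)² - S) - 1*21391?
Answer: -83843063/4019 ≈ -20862.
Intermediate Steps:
S = -1315/4019 (S = -3945/12057 = -3945*1/12057 = -1315/4019 ≈ -0.32720)
((-33 + 56)² - S) - 1*21391 = ((-33 + 56)² - 1*(-1315/4019)) - 1*21391 = (23² + 1315/4019) - 21391 = (529 + 1315/4019) - 21391 = 2127366/4019 - 21391 = -83843063/4019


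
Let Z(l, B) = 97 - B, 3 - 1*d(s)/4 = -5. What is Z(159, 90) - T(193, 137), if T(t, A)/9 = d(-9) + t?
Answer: -2018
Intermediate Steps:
d(s) = 32 (d(s) = 12 - 4*(-5) = 12 + 20 = 32)
T(t, A) = 288 + 9*t (T(t, A) = 9*(32 + t) = 288 + 9*t)
Z(159, 90) - T(193, 137) = (97 - 1*90) - (288 + 9*193) = (97 - 90) - (288 + 1737) = 7 - 1*2025 = 7 - 2025 = -2018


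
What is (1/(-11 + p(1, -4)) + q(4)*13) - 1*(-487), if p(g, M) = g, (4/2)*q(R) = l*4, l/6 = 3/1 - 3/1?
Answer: 4869/10 ≈ 486.90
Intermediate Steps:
l = 0 (l = 6*(3/1 - 3/1) = 6*(3*1 - 3*1) = 6*(3 - 3) = 6*0 = 0)
q(R) = 0 (q(R) = (0*4)/2 = (½)*0 = 0)
(1/(-11 + p(1, -4)) + q(4)*13) - 1*(-487) = (1/(-11 + 1) + 0*13) - 1*(-487) = (1/(-10) + 0) + 487 = (-⅒ + 0) + 487 = -⅒ + 487 = 4869/10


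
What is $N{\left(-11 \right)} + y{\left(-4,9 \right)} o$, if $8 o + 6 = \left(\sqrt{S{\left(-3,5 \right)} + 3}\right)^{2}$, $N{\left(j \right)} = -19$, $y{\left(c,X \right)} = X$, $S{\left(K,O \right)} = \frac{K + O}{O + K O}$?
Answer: $- \frac{113}{5} \approx -22.6$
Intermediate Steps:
$S{\left(K,O \right)} = \frac{K + O}{O + K O}$
$o = - \frac{2}{5}$ ($o = - \frac{3}{4} + \frac{\left(\sqrt{\frac{-3 + 5}{5 \left(1 - 3\right)} + 3}\right)^{2}}{8} = - \frac{3}{4} + \frac{\left(\sqrt{\frac{1}{5} \frac{1}{-2} \cdot 2 + 3}\right)^{2}}{8} = - \frac{3}{4} + \frac{\left(\sqrt{\frac{1}{5} \left(- \frac{1}{2}\right) 2 + 3}\right)^{2}}{8} = - \frac{3}{4} + \frac{\left(\sqrt{- \frac{1}{5} + 3}\right)^{2}}{8} = - \frac{3}{4} + \frac{\left(\sqrt{\frac{14}{5}}\right)^{2}}{8} = - \frac{3}{4} + \frac{\left(\frac{\sqrt{70}}{5}\right)^{2}}{8} = - \frac{3}{4} + \frac{1}{8} \cdot \frac{14}{5} = - \frac{3}{4} + \frac{7}{20} = - \frac{2}{5} \approx -0.4$)
$N{\left(-11 \right)} + y{\left(-4,9 \right)} o = -19 + 9 \left(- \frac{2}{5}\right) = -19 - \frac{18}{5} = - \frac{113}{5}$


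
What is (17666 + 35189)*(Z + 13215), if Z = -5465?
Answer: 409626250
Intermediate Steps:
(17666 + 35189)*(Z + 13215) = (17666 + 35189)*(-5465 + 13215) = 52855*7750 = 409626250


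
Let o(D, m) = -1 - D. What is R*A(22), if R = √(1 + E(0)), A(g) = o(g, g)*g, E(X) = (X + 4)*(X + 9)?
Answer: -506*√37 ≈ -3077.9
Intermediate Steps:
E(X) = (4 + X)*(9 + X)
A(g) = g*(-1 - g) (A(g) = (-1 - g)*g = g*(-1 - g))
R = √37 (R = √(1 + (36 + 0² + 13*0)) = √(1 + (36 + 0 + 0)) = √(1 + 36) = √37 ≈ 6.0828)
R*A(22) = √37*(-1*22*(1 + 22)) = √37*(-1*22*23) = √37*(-506) = -506*√37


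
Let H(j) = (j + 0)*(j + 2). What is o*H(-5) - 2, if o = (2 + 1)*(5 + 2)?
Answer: 313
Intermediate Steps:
H(j) = j*(2 + j)
o = 21 (o = 3*7 = 21)
o*H(-5) - 2 = 21*(-5*(2 - 5)) - 2 = 21*(-5*(-3)) - 2 = 21*15 - 2 = 315 - 2 = 313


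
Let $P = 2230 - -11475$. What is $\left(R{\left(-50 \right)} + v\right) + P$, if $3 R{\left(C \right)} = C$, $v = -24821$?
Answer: $- \frac{33398}{3} \approx -11133.0$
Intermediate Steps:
$P = 13705$ ($P = 2230 + 11475 = 13705$)
$R{\left(C \right)} = \frac{C}{3}$
$\left(R{\left(-50 \right)} + v\right) + P = \left(\frac{1}{3} \left(-50\right) - 24821\right) + 13705 = \left(- \frac{50}{3} - 24821\right) + 13705 = - \frac{74513}{3} + 13705 = - \frac{33398}{3}$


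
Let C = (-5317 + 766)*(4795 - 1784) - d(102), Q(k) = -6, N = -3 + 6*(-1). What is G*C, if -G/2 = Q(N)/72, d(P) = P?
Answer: -4567721/2 ≈ -2.2839e+6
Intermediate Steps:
N = -9 (N = -3 - 6 = -9)
C = -13703163 (C = (-5317 + 766)*(4795 - 1784) - 1*102 = -4551*3011 - 102 = -13703061 - 102 = -13703163)
G = ⅙ (G = -(-12)/72 = -2*(-1/12) = ⅙ ≈ 0.16667)
G*C = (⅙)*(-13703163) = -4567721/2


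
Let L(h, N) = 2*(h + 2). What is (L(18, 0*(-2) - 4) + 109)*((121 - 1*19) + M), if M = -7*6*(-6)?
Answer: 52746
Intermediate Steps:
M = 252 (M = -42*(-6) = 252)
L(h, N) = 4 + 2*h (L(h, N) = 2*(2 + h) = 4 + 2*h)
(L(18, 0*(-2) - 4) + 109)*((121 - 1*19) + M) = ((4 + 2*18) + 109)*((121 - 1*19) + 252) = ((4 + 36) + 109)*((121 - 19) + 252) = (40 + 109)*(102 + 252) = 149*354 = 52746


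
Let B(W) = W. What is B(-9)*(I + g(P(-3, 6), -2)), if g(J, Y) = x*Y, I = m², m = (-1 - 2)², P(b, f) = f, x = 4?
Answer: -657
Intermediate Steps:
m = 9 (m = (-3)² = 9)
I = 81 (I = 9² = 81)
g(J, Y) = 4*Y
B(-9)*(I + g(P(-3, 6), -2)) = -9*(81 + 4*(-2)) = -9*(81 - 8) = -9*73 = -657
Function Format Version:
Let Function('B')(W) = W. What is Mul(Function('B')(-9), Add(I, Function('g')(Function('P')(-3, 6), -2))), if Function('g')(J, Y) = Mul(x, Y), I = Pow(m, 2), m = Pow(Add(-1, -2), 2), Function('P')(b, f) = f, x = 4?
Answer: -657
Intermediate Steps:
m = 9 (m = Pow(-3, 2) = 9)
I = 81 (I = Pow(9, 2) = 81)
Function('g')(J, Y) = Mul(4, Y)
Mul(Function('B')(-9), Add(I, Function('g')(Function('P')(-3, 6), -2))) = Mul(-9, Add(81, Mul(4, -2))) = Mul(-9, Add(81, -8)) = Mul(-9, 73) = -657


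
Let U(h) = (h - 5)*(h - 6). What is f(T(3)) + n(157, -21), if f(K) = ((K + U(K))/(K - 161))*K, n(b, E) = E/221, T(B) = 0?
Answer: -21/221 ≈ -0.095023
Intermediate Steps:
U(h) = (-6 + h)*(-5 + h) (U(h) = (-5 + h)*(-6 + h) = (-6 + h)*(-5 + h))
n(b, E) = E/221 (n(b, E) = E*(1/221) = E/221)
f(K) = K*(30 + K**2 - 10*K)/(-161 + K) (f(K) = ((K + (30 + K**2 - 11*K))/(K - 161))*K = ((30 + K**2 - 10*K)/(-161 + K))*K = K*(30 + K**2 - 10*K)/(-161 + K))
f(T(3)) + n(157, -21) = 0*(30 + 0**2 - 10*0)/(-161 + 0) + (1/221)*(-21) = 0*(30 + 0 + 0)/(-161) - 21/221 = 0*(-1/161)*30 - 21/221 = 0 - 21/221 = -21/221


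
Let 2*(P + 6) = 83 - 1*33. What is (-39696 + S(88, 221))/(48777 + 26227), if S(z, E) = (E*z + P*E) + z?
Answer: -15961/75004 ≈ -0.21280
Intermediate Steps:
P = 19 (P = -6 + (83 - 1*33)/2 = -6 + (83 - 33)/2 = -6 + (1/2)*50 = -6 + 25 = 19)
S(z, E) = z + 19*E + E*z (S(z, E) = (E*z + 19*E) + z = (19*E + E*z) + z = z + 19*E + E*z)
(-39696 + S(88, 221))/(48777 + 26227) = (-39696 + (88 + 19*221 + 221*88))/(48777 + 26227) = (-39696 + (88 + 4199 + 19448))/75004 = (-39696 + 23735)*(1/75004) = -15961*1/75004 = -15961/75004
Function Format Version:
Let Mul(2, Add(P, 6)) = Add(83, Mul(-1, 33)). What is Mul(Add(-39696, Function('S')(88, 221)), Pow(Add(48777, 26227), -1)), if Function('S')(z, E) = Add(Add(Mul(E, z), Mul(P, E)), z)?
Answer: Rational(-15961, 75004) ≈ -0.21280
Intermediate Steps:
P = 19 (P = Add(-6, Mul(Rational(1, 2), Add(83, Mul(-1, 33)))) = Add(-6, Mul(Rational(1, 2), Add(83, -33))) = Add(-6, Mul(Rational(1, 2), 50)) = Add(-6, 25) = 19)
Function('S')(z, E) = Add(z, Mul(19, E), Mul(E, z)) (Function('S')(z, E) = Add(Add(Mul(E, z), Mul(19, E)), z) = Add(Add(Mul(19, E), Mul(E, z)), z) = Add(z, Mul(19, E), Mul(E, z)))
Mul(Add(-39696, Function('S')(88, 221)), Pow(Add(48777, 26227), -1)) = Mul(Add(-39696, Add(88, Mul(19, 221), Mul(221, 88))), Pow(Add(48777, 26227), -1)) = Mul(Add(-39696, Add(88, 4199, 19448)), Pow(75004, -1)) = Mul(Add(-39696, 23735), Rational(1, 75004)) = Mul(-15961, Rational(1, 75004)) = Rational(-15961, 75004)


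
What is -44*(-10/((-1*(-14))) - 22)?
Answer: 6996/7 ≈ 999.43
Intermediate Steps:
-44*(-10/((-1*(-14))) - 22) = -44*(-10/14 - 22) = -44*(-10*1/14 - 22) = -44*(-5/7 - 22) = -44*(-159/7) = 6996/7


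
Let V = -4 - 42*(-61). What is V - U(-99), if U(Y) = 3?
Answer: 2555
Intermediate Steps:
V = 2558 (V = -4 + 2562 = 2558)
V - U(-99) = 2558 - 1*3 = 2558 - 3 = 2555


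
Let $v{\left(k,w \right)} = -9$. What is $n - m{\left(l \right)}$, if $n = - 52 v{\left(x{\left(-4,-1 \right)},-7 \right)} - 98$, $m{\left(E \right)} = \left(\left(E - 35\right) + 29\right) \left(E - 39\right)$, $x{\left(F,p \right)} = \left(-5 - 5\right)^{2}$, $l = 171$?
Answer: $-21410$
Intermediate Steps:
$x{\left(F,p \right)} = 100$ ($x{\left(F,p \right)} = \left(-10\right)^{2} = 100$)
$m{\left(E \right)} = \left(-39 + E\right) \left(-6 + E\right)$ ($m{\left(E \right)} = \left(\left(-35 + E\right) + 29\right) \left(-39 + E\right) = \left(-6 + E\right) \left(-39 + E\right) = \left(-39 + E\right) \left(-6 + E\right)$)
$n = 370$ ($n = \left(-52\right) \left(-9\right) - 98 = 468 - 98 = 370$)
$n - m{\left(l \right)} = 370 - \left(234 + 171^{2} - 7695\right) = 370 - \left(234 + 29241 - 7695\right) = 370 - 21780 = -21410$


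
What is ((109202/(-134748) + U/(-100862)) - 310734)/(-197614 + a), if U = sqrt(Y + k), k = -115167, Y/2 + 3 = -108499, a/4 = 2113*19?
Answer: 20935447117/2494589724 + 7*I*sqrt(6779)/3734516412 ≈ 8.3923 + 1.5433e-7*I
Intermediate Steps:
a = 160588 (a = 4*(2113*19) = 4*40147 = 160588)
Y = -217004 (Y = -6 + 2*(-108499) = -6 - 216998 = -217004)
U = 7*I*sqrt(6779) (U = sqrt(-217004 - 115167) = sqrt(-332171) = 7*I*sqrt(6779) ≈ 576.34*I)
((109202/(-134748) + U/(-100862)) - 310734)/(-197614 + a) = ((109202/(-134748) + (7*I*sqrt(6779))/(-100862)) - 310734)/(-197614 + 160588) = ((109202*(-1/134748) + (7*I*sqrt(6779))*(-1/100862)) - 310734)/(-37026) = ((-54601/67374 - 7*I*sqrt(6779)/100862) - 310734)*(-1/37026) = (-20935447117/67374 - 7*I*sqrt(6779)/100862)*(-1/37026) = 20935447117/2494589724 + 7*I*sqrt(6779)/3734516412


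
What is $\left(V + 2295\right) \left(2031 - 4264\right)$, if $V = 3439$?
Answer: $-12804022$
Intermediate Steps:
$\left(V + 2295\right) \left(2031 - 4264\right) = \left(3439 + 2295\right) \left(2031 - 4264\right) = 5734 \left(-2233\right) = -12804022$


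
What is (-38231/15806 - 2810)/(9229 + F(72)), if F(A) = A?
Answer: -44453091/147011606 ≈ -0.30238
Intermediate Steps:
(-38231/15806 - 2810)/(9229 + F(72)) = (-38231/15806 - 2810)/(9229 + 72) = (-38231*1/15806 - 2810)/9301 = (-38231/15806 - 2810)*(1/9301) = -44453091/15806*1/9301 = -44453091/147011606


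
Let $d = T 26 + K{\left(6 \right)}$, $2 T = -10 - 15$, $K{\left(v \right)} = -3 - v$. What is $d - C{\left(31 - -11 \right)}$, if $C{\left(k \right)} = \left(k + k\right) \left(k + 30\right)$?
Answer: $-6382$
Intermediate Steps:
$T = - \frac{25}{2}$ ($T = \frac{-10 - 15}{2} = \frac{1}{2} \left(-25\right) = - \frac{25}{2} \approx -12.5$)
$C{\left(k \right)} = 2 k \left(30 + k\right)$
$d = -334$ ($d = \left(- \frac{25}{2}\right) 26 - 9 = -325 - 9 = -334$)
$d - C{\left(31 - -11 \right)} = -334 - 2 \left(31 - -11\right) \left(30 + \left(31 - -11\right)\right) = -334 - 2 \left(31 + 11\right) \left(30 + \left(31 + 11\right)\right) = -334 - 2 \cdot 42 \left(30 + 42\right) = -334 - 2 \cdot 42 \cdot 72 = -334 - 6048 = -6382$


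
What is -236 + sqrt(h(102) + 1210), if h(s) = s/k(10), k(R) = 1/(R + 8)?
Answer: -236 + sqrt(3046) ≈ -180.81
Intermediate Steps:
k(R) = 1/(8 + R)
h(s) = 18*s (h(s) = s/(1/(8 + 10)) = s/(1/18) = s*18 = 18*s)
-236 + sqrt(h(102) + 1210) = -236 + sqrt(18*102 + 1210) = -236 + sqrt(1836 + 1210) = -236 + sqrt(3046)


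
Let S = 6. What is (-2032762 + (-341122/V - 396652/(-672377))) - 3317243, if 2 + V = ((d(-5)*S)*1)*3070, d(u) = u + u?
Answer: -331307436731581036/61926594077 ≈ -5.3500e+6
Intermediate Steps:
d(u) = 2*u
V = -184202 (V = -2 + (((2*(-5))*6)*1)*3070 = -2 + (-10*6*1)*3070 = -2 - 60*1*3070 = -2 - 60*3070 = -2 - 184200 = -184202)
(-2032762 + (-341122/V - 396652/(-672377))) - 3317243 = (-2032762 + (-341122/(-184202) - 396652/(-672377))) - 3317243 = (-2032762 + (-341122*(-1/184202) - 396652*(-1/672377))) - 3317243 = (-2032762 + (170561/92101 + 396652/672377)) - 3317243 = (-2032762 + 151213339349/61926594077) - 3317243 = -125881876015811325/61926594077 - 3317243 = -331307436731581036/61926594077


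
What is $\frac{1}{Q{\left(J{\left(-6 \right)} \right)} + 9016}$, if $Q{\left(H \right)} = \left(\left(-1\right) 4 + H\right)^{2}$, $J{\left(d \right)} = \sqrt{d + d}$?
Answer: $\frac{i}{4 \left(4 \sqrt{3} + 2255 i\right)} \approx 0.00011086 + 3.4061 \cdot 10^{-7} i$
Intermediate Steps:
$J{\left(d \right)} = \sqrt{2} \sqrt{d}$ ($J{\left(d \right)} = \sqrt{2 d} = \sqrt{2} \sqrt{d}$)
$Q{\left(H \right)} = \left(-4 + H\right)^{2}$
$\frac{1}{Q{\left(J{\left(-6 \right)} \right)} + 9016} = \frac{1}{\left(-4 + \sqrt{2} \sqrt{-6}\right)^{2} + 9016} = \frac{1}{\left(-4 + \sqrt{2} i \sqrt{6}\right)^{2} + 9016} = \frac{1}{\left(-4 + 2 i \sqrt{3}\right)^{2} + 9016} = \frac{1}{9016 + \left(-4 + 2 i \sqrt{3}\right)^{2}}$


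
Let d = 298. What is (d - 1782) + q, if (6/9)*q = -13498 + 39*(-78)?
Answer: -26294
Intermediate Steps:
q = -24810 (q = 3*(-13498 + 39*(-78))/2 = 3*(-13498 - 3042)/2 = (3/2)*(-16540) = -24810)
(d - 1782) + q = (298 - 1782) - 24810 = -1484 - 24810 = -26294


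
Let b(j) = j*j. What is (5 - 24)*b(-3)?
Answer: -171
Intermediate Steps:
b(j) = j**2
(5 - 24)*b(-3) = (5 - 24)*(-3)**2 = -19*9 = -171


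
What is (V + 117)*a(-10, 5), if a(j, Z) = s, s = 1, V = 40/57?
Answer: 6709/57 ≈ 117.70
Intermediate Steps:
V = 40/57 (V = 40*(1/57) = 40/57 ≈ 0.70175)
a(j, Z) = 1
(V + 117)*a(-10, 5) = (40/57 + 117)*1 = (6709/57)*1 = 6709/57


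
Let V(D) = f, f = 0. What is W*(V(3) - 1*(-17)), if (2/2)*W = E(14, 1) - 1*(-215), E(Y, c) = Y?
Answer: 3893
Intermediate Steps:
V(D) = 0
W = 229 (W = 14 - 1*(-215) = 14 + 215 = 229)
W*(V(3) - 1*(-17)) = 229*(0 - 1*(-17)) = 229*(0 + 17) = 229*17 = 3893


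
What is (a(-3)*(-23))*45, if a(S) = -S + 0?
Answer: -3105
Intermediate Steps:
a(S) = -S
(a(-3)*(-23))*45 = (-1*(-3)*(-23))*45 = (3*(-23))*45 = -69*45 = -3105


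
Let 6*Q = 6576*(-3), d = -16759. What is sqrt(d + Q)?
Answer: I*sqrt(20047) ≈ 141.59*I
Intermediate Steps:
Q = -3288 (Q = (6576*(-3))/6 = (1/6)*(-19728) = -3288)
sqrt(d + Q) = sqrt(-16759 - 3288) = sqrt(-20047) = I*sqrt(20047)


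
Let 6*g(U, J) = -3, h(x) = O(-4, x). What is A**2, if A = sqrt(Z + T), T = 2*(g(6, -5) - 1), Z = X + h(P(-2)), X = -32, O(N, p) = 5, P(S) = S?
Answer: -30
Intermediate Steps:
h(x) = 5
Z = -27 (Z = -32 + 5 = -27)
g(U, J) = -1/2 (g(U, J) = (1/6)*(-3) = -1/2)
T = -3 (T = 2*(-1/2 - 1) = 2*(-3/2) = -3)
A = I*sqrt(30) (A = sqrt(-27 - 3) = sqrt(-30) = I*sqrt(30) ≈ 5.4772*I)
A**2 = (I*sqrt(30))**2 = -30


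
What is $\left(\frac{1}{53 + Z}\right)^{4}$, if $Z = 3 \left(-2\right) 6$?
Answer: $\frac{1}{83521} \approx 1.1973 \cdot 10^{-5}$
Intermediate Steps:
$Z = -36$ ($Z = \left(-6\right) 6 = -36$)
$\left(\frac{1}{53 + Z}\right)^{4} = \left(\frac{1}{53 - 36}\right)^{4} = \left(\frac{1}{17}\right)^{4} = \frac{1}{83521}$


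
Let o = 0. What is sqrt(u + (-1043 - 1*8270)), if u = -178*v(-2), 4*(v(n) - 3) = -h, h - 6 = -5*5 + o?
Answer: I*sqrt(42770)/2 ≈ 103.4*I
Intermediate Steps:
h = -19 (h = 6 + (-5*5 + 0) = 6 + (-25 + 0) = 6 - 25 = -19)
v(n) = 31/4 (v(n) = 3 + (-1*(-19))/4 = 3 + (1/4)*19 = 3 + 19/4 = 31/4)
u = -2759/2 (u = -178*31/4 = -2759/2 ≈ -1379.5)
sqrt(u + (-1043 - 1*8270)) = sqrt(-2759/2 + (-1043 - 1*8270)) = sqrt(-2759/2 + (-1043 - 8270)) = sqrt(-2759/2 - 9313) = sqrt(-21385/2) = I*sqrt(42770)/2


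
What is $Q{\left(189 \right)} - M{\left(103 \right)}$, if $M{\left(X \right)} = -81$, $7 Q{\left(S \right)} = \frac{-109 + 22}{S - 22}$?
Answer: $\frac{94602}{1169} \approx 80.926$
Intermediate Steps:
$Q{\left(S \right)} = - \frac{87}{7 \left(-22 + S\right)}$ ($Q{\left(S \right)} = \frac{\left(-109 + 22\right) \frac{1}{S - 22}}{7} = \frac{\left(-87\right) \frac{1}{-22 + S}}{7} = - \frac{87}{7 \left(-22 + S\right)}$)
$Q{\left(189 \right)} - M{\left(103 \right)} = - \frac{87}{-154 + 7 \cdot 189} - -81 = - \frac{87}{-154 + 1323} + 81 = - \frac{87}{1169} + 81 = \frac{94602}{1169}$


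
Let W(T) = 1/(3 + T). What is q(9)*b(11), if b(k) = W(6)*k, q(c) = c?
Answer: 11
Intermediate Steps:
b(k) = k/9 (b(k) = k/(3 + 6) = k/9)
q(9)*b(11) = 9*((⅑)*11) = 9*(11/9) = 11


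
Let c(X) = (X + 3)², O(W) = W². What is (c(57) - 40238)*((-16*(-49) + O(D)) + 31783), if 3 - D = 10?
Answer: -1194985008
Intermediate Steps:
D = -7 (D = 3 - 1*10 = 3 - 10 = -7)
c(X) = (3 + X)²
(c(57) - 40238)*((-16*(-49) + O(D)) + 31783) = ((3 + 57)² - 40238)*((-16*(-49) + (-7)²) + 31783) = (60² - 40238)*((784 + 49) + 31783) = (3600 - 40238)*(833 + 31783) = -36638*32616 = -1194985008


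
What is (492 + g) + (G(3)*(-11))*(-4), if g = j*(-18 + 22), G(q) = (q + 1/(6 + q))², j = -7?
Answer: 72080/81 ≈ 889.88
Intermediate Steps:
g = -28 (g = -7*(-18 + 22) = -7*4 = -28)
(492 + g) + (G(3)*(-11))*(-4) = (492 - 28) + (((1 + 3² + 6*3)²/(6 + 3)²)*(-11))*(-4) = 464 + (((1 + 9 + 18)²/9²)*(-11))*(-4) = 464 + (((1/81)*28²)*(-11))*(-4) = 464 + (((1/81)*784)*(-11))*(-4) = 464 + ((784/81)*(-11))*(-4) = 464 - 8624/81*(-4) = 464 + 34496/81 = 72080/81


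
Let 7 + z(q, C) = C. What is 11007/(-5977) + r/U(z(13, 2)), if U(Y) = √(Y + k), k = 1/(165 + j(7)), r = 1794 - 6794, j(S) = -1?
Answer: -11007/5977 + 10000*I*√3731/273 ≈ -1.8416 + 2237.4*I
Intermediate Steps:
z(q, C) = -7 + C
r = -5000
k = 1/164 (k = 1/(165 - 1) = 1/164 ≈ 0.0060976)
U(Y) = √(1/164 + Y) (U(Y) = √(Y + 1/164) = √(1/164 + Y))
11007/(-5977) + r/U(z(13, 2)) = 11007/(-5977) - 5000*82/√(41 + 6724*(-7 + 2)) = 11007*(-1/5977) - 5000*82/√(41 + 6724*(-5)) = -11007/5977 - 5000*82/√(41 - 33620) = -11007/5977 - 5000*(-2*I*√3731/273) = -11007/5977 - (-10000)*I*√3731/273 = -11007/5977 + 10000*I*√3731/273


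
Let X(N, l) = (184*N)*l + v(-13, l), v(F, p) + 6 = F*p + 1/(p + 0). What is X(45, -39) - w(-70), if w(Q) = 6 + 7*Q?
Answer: -12555466/39 ≈ -3.2194e+5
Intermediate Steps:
v(F, p) = -6 + 1/p + F*p (v(F, p) = -6 + (F*p + 1/(p + 0)) = -6 + (F*p + 1/p) = -6 + (1/p + F*p) = -6 + 1/p + F*p)
X(N, l) = -6 + 1/l - 13*l + 184*N*l (X(N, l) = (184*N)*l + (-6 + 1/l - 13*l) = 184*N*l + (-6 + 1/l - 13*l) = -6 + 1/l - 13*l + 184*N*l)
X(45, -39) - w(-70) = (-6 + 1/(-39) - 13*(-39) + 184*45*(-39)) - (6 + 7*(-70)) = (-6 - 1/39 + 507 - 322920) - (6 - 490) = -12574342/39 - 1*(-484) = -12574342/39 + 484 = -12555466/39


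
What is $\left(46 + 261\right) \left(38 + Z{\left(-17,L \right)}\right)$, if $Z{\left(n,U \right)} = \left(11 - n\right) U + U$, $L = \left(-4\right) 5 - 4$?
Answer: $-202006$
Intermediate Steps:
$L = -24$ ($L = -20 - 4 = -24$)
$Z{\left(n,U \right)} = U + U \left(11 - n\right)$ ($Z{\left(n,U \right)} = U \left(11 - n\right) + U = U + U \left(11 - n\right)$)
$\left(46 + 261\right) \left(38 + Z{\left(-17,L \right)}\right) = \left(46 + 261\right) \left(38 - 24 \left(12 - -17\right)\right) = 307 \left(38 - 24 \left(12 + 17\right)\right) = 307 \left(38 - 696\right) = 307 \left(-658\right) = -202006$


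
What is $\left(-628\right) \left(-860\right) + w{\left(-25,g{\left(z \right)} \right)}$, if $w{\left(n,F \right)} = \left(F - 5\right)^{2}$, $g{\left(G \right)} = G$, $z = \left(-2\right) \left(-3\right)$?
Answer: $540081$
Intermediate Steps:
$z = 6$
$w{\left(n,F \right)} = \left(-5 + F\right)^{2}$
$\left(-628\right) \left(-860\right) + w{\left(-25,g{\left(z \right)} \right)} = \left(-628\right) \left(-860\right) + \left(-5 + 6\right)^{2} = 540080 + 1^{2} = 540080 + 1 = 540081$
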